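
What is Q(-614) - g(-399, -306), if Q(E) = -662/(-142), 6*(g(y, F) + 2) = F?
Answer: 4094/71 ≈ 57.662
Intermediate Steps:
g(y, F) = -2 + F/6
Q(E) = 331/71 (Q(E) = -662*(-1/142) = 331/71)
Q(-614) - g(-399, -306) = 331/71 - (-2 + (⅙)*(-306)) = 331/71 - (-2 - 51) = 331/71 - 1*(-53) = 331/71 + 53 = 4094/71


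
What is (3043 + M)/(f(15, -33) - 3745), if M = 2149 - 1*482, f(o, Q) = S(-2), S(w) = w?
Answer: -1570/1249 ≈ -1.2570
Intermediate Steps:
f(o, Q) = -2
M = 1667 (M = 2149 - 482 = 1667)
(3043 + M)/(f(15, -33) - 3745) = (3043 + 1667)/(-2 - 3745) = 4710/(-3747) = 4710*(-1/3747) = -1570/1249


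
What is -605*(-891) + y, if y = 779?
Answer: 539834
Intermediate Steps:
-605*(-891) + y = -605*(-891) + 779 = 539055 + 779 = 539834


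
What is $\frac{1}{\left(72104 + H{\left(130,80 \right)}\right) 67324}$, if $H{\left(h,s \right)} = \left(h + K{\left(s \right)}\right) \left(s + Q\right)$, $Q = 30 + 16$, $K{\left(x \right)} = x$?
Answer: $\frac{1}{6635722736} \approx 1.507 \cdot 10^{-10}$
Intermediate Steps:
$Q = 46$
$H{\left(h,s \right)} = \left(46 + s\right) \left(h + s\right)$ ($H{\left(h,s \right)} = \left(h + s\right) \left(s + 46\right) = \left(h + s\right) \left(46 + s\right) = \left(46 + s\right) \left(h + s\right)$)
$\frac{1}{\left(72104 + H{\left(130,80 \right)}\right) 67324} = \frac{1}{\left(72104 + \left(80^{2} + 46 \cdot 130 + 46 \cdot 80 + 130 \cdot 80\right)\right) 67324} = \frac{1}{72104 + \left(6400 + 5980 + 3680 + 10400\right)} \frac{1}{67324} = \frac{1}{72104 + 26460} \cdot \frac{1}{67324} = \frac{1}{98564} \cdot \frac{1}{67324} = \frac{1}{6635722736}$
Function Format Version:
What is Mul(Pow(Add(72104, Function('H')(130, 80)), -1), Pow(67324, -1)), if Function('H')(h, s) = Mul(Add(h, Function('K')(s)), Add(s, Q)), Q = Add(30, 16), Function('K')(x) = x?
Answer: Rational(1, 6635722736) ≈ 1.5070e-10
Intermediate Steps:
Q = 46
Function('H')(h, s) = Mul(Add(46, s), Add(h, s)) (Function('H')(h, s) = Mul(Add(h, s), Add(s, 46)) = Mul(Add(h, s), Add(46, s)) = Mul(Add(46, s), Add(h, s)))
Mul(Pow(Add(72104, Function('H')(130, 80)), -1), Pow(67324, -1)) = Mul(Pow(Add(72104, Add(Pow(80, 2), Mul(46, 130), Mul(46, 80), Mul(130, 80))), -1), Pow(67324, -1)) = Mul(Pow(Add(72104, Add(6400, 5980, 3680, 10400)), -1), Rational(1, 67324)) = Mul(Pow(Add(72104, 26460), -1), Rational(1, 67324)) = Mul(Pow(98564, -1), Rational(1, 67324)) = Mul(Rational(1, 98564), Rational(1, 67324)) = Rational(1, 6635722736)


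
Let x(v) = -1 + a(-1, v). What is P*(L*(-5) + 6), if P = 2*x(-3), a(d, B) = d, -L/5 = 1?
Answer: -124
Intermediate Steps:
L = -5 (L = -5*1 = -5)
x(v) = -2 (x(v) = -1 - 1 = -2)
P = -4 (P = 2*(-2) = -4)
P*(L*(-5) + 6) = -4*(-5*(-5) + 6) = -4*(25 + 6) = -4*31 = -124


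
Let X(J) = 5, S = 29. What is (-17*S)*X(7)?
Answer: -2465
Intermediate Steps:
(-17*S)*X(7) = -17*29*5 = -493*5 = -2465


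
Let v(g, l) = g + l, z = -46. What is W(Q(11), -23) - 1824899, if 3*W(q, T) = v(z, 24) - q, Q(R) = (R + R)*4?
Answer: -5474807/3 ≈ -1.8249e+6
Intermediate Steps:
Q(R) = 8*R (Q(R) = (2*R)*4 = 8*R)
W(q, T) = -22/3 - q/3 (W(q, T) = ((-46 + 24) - q)/3 = (-22 - q)/3 = -22/3 - q/3)
W(Q(11), -23) - 1824899 = (-22/3 - 8*11/3) - 1824899 = (-22/3 - ⅓*88) - 1824899 = (-22/3 - 88/3) - 1824899 = -110/3 - 1824899 = -5474807/3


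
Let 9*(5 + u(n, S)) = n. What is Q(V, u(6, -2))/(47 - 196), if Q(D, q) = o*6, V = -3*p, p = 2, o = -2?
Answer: 12/149 ≈ 0.080537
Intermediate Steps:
u(n, S) = -5 + n/9
V = -6 (V = -3*2 = -6)
Q(D, q) = -12 (Q(D, q) = -2*6 = -12)
Q(V, u(6, -2))/(47 - 196) = -12/(47 - 196) = -12/(-149) = -1/149*(-12) = 12/149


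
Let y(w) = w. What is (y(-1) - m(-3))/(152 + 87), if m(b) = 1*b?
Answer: 2/239 ≈ 0.0083682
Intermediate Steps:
m(b) = b
(y(-1) - m(-3))/(152 + 87) = (-1 - 1*(-3))/(152 + 87) = (-1 + 3)/239 = 2*(1/239) = 2/239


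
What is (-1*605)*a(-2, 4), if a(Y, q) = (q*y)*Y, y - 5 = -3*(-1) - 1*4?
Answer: 19360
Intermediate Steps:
y = 4 (y = 5 + (-3*(-1) - 1*4) = 5 + (3 - 4) = 5 - 1 = 4)
a(Y, q) = 4*Y*q (a(Y, q) = (q*4)*Y = (4*q)*Y = 4*Y*q)
(-1*605)*a(-2, 4) = (-1*605)*(4*(-2)*4) = -605*(-32) = 19360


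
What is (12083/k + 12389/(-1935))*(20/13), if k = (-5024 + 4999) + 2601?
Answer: -8533459/3239964 ≈ -2.6338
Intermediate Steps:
k = 2576 (k = -25 + 2601 = 2576)
(12083/k + 12389/(-1935))*(20/13) = (12083/2576 + 12389/(-1935))*(20/13) = (12083*(1/2576) + 12389*(-1/1935))*(20*(1/13)) = (12083/2576 - 12389/1935)*(20/13) = -8533459/4984560*20/13 = -8533459/3239964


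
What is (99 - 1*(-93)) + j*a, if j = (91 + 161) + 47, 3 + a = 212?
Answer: 62683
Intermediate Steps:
a = 209 (a = -3 + 212 = 209)
j = 299 (j = 252 + 47 = 299)
(99 - 1*(-93)) + j*a = (99 - 1*(-93)) + 299*209 = (99 + 93) + 62491 = 192 + 62491 = 62683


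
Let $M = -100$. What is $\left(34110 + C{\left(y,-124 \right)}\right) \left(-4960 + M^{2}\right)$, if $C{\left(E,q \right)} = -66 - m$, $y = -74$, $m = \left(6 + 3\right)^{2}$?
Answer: $171173520$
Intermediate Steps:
$m = 81$ ($m = 9^{2} = 81$)
$C{\left(E,q \right)} = -147$ ($C{\left(E,q \right)} = -66 - 81 = -147$)
$\left(34110 + C{\left(y,-124 \right)}\right) \left(-4960 + M^{2}\right) = \left(34110 - 147\right) \left(-4960 + \left(-100\right)^{2}\right) = 33963 \left(-4960 + 10000\right) = 33963 \cdot 5040 = 171173520$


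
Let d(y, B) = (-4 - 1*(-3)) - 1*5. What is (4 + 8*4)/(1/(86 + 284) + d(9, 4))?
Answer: -13320/2219 ≈ -6.0027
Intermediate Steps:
d(y, B) = -6 (d(y, B) = (-4 + 3) - 5 = -1 - 5 = -6)
(4 + 8*4)/(1/(86 + 284) + d(9, 4)) = (4 + 8*4)/(1/(86 + 284) - 6) = (4 + 32)/(1/370 - 6) = 36/(1/370 - 6) = 36/(-2219/370) = -370/2219*36 = -13320/2219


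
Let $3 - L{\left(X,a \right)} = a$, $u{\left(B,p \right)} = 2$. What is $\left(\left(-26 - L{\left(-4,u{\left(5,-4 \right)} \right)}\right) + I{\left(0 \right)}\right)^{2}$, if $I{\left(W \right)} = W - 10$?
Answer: $1369$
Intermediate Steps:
$L{\left(X,a \right)} = 3 - a$
$I{\left(W \right)} = -10 + W$
$\left(\left(-26 - L{\left(-4,u{\left(5,-4 \right)} \right)}\right) + I{\left(0 \right)}\right)^{2} = \left(\left(-26 - \left(3 - 2\right)\right) + \left(-10 + 0\right)\right)^{2} = \left(\left(-26 - \left(3 - 2\right)\right) - 10\right)^{2} = \left(\left(-26 - 1\right) - 10\right)^{2} = \left(-27 - 10\right)^{2} = \left(-37\right)^{2} = 1369$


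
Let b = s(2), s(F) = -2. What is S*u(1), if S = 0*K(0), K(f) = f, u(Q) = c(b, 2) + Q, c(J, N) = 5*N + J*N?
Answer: 0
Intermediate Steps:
b = -2
u(Q) = 6 + Q (u(Q) = 2*(5 - 2) + Q = 2*3 + Q = 6 + Q)
S = 0 (S = 0*0 = 0)
S*u(1) = 0*(6 + 1) = 0*7 = 0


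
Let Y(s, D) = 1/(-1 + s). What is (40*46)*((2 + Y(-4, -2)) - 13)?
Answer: -20608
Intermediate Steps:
(40*46)*((2 + Y(-4, -2)) - 13) = (40*46)*((2 + 1/(-1 - 4)) - 13) = 1840*((2 + 1/(-5)) - 13) = 1840*((2 - ⅕) - 13) = 1840*(9/5 - 13) = 1840*(-56/5) = -20608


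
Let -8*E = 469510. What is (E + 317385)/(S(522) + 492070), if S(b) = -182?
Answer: 1034785/1967552 ≈ 0.52592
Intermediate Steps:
E = -234755/4 (E = -1/8*469510 = -234755/4 ≈ -58689.)
(E + 317385)/(S(522) + 492070) = (-234755/4 + 317385)/(-182 + 492070) = (1034785/4)/491888 = (1034785/4)*(1/491888) = 1034785/1967552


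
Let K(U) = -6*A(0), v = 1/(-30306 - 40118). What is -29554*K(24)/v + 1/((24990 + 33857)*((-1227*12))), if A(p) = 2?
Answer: -21640552289036787457/866463228 ≈ -2.4976e+10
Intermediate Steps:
v = -1/70424 (v = 1/(-70424) = -1/70424 ≈ -1.4200e-5)
K(U) = -12 (K(U) = -6*2 = -12)
-29554*K(24)/v + 1/((24990 + 33857)*((-1227*12))) = -29554/((-1/70424/(-12))) + 1/((24990 + 33857)*((-1227*12))) = -29554/((-1/70424*(-1/12))) + 1/(58847*(-14724)) = -29554/1/845088 + (1/58847)*(-1/14724) = -29554*845088 - 1/866463228 = -24975730752 - 1/866463228 = -21640552289036787457/866463228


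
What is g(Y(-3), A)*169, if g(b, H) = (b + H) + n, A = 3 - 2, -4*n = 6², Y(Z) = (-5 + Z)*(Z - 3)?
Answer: 6760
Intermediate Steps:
Y(Z) = (-5 + Z)*(-3 + Z)
n = -9 (n = -¼*6² = -¼*36 = -9)
A = 1
g(b, H) = -9 + H + b (g(b, H) = (b + H) - 9 = (H + b) - 9 = -9 + H + b)
g(Y(-3), A)*169 = (-9 + 1 + (15 + (-3)² - 8*(-3)))*169 = (-9 + 1 + (15 + 9 + 24))*169 = (-9 + 1 + 48)*169 = 40*169 = 6760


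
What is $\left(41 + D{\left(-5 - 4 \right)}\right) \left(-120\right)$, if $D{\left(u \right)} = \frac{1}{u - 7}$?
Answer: $- \frac{9825}{2} \approx -4912.5$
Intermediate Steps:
$D{\left(u \right)} = \frac{1}{-7 + u}$
$\left(41 + D{\left(-5 - 4 \right)}\right) \left(-120\right) = \left(41 + \frac{1}{-7 - 9}\right) \left(-120\right) = \left(41 + \frac{1}{-16}\right) \left(-120\right) = \left(41 - \frac{1}{16}\right) \left(-120\right) = \frac{655}{16} \left(-120\right) = - \frac{9825}{2}$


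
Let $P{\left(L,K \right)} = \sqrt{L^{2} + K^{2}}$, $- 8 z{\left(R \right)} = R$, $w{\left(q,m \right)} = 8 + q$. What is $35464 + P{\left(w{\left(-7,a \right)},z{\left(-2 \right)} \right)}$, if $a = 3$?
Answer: $35464 + \frac{\sqrt{17}}{4} \approx 35465.0$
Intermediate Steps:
$z{\left(R \right)} = - \frac{R}{8}$
$P{\left(L,K \right)} = \sqrt{K^{2} + L^{2}}$
$35464 + P{\left(w{\left(-7,a \right)},z{\left(-2 \right)} \right)} = 35464 + \sqrt{\left(\left(- \frac{1}{8}\right) \left(-2\right)\right)^{2} + \left(8 - 7\right)^{2}} = 35464 + \sqrt{\left(\frac{1}{4}\right)^{2} + 1^{2}} = 35464 + \sqrt{\frac{1}{16} + 1} = 35464 + \sqrt{\frac{17}{16}} = 35464 + \frac{\sqrt{17}}{4}$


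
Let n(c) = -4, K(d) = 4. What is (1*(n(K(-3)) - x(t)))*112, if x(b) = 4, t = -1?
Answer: -896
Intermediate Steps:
(1*(n(K(-3)) - x(t)))*112 = (1*(-4 - 1*4))*112 = (1*(-4 - 4))*112 = (1*(-8))*112 = -8*112 = -896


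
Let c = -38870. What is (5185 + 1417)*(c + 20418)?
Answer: -121820104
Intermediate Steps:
(5185 + 1417)*(c + 20418) = (5185 + 1417)*(-38870 + 20418) = 6602*(-18452) = -121820104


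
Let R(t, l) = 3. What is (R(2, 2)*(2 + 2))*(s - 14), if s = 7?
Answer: -84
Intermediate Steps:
(R(2, 2)*(2 + 2))*(s - 14) = (3*(2 + 2))*(7 - 14) = (3*4)*(-7) = 12*(-7) = -84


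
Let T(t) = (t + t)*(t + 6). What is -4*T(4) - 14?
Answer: -334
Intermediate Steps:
T(t) = 2*t*(6 + t) (T(t) = (2*t)*(6 + t) = 2*t*(6 + t))
-4*T(4) - 14 = -8*4*(6 + 4) - 14 = -8*4*10 - 14 = -4*80 - 14 = -320 - 14 = -334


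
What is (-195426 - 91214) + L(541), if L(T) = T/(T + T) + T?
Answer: -572197/2 ≈ -2.8610e+5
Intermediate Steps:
L(T) = 1/2 + T (L(T) = T/((2*T)) + T = T*(1/(2*T)) + T = 1/2 + T)
(-195426 - 91214) + L(541) = (-195426 - 91214) + (1/2 + 541) = -286640 + 1083/2 = -572197/2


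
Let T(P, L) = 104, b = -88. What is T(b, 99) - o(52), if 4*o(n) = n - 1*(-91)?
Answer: 273/4 ≈ 68.250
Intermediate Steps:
o(n) = 91/4 + n/4 (o(n) = (n - 1*(-91))/4 = (n + 91)/4 = (91 + n)/4 = 91/4 + n/4)
T(b, 99) - o(52) = 104 - (91/4 + (¼)*52) = 104 - (91/4 + 13) = 104 - 1*143/4 = 104 - 143/4 = 273/4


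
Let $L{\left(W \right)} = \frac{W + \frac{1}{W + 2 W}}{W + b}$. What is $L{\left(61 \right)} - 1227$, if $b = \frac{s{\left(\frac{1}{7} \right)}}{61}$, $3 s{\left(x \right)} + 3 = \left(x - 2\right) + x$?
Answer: $- \frac{23940092}{19527} \approx -1226.0$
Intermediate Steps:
$s{\left(x \right)} = - \frac{5}{3} + \frac{2 x}{3}$ ($s{\left(x \right)} = -1 + \frac{\left(x - 2\right) + x}{3} = -1 + \frac{\left(-2 + x\right) + x}{3} = -1 + \frac{-2 + 2 x}{3} = -1 + \left(- \frac{2}{3} + \frac{2 x}{3}\right) = - \frac{5}{3} + \frac{2 x}{3}$)
$b = - \frac{11}{427}$ ($b = \frac{- \frac{5}{3} + \frac{2}{3 \cdot 7}}{61} = \left(- \frac{5}{3} + \frac{2}{3} \cdot \frac{1}{7}\right) \frac{1}{61} = \left(- \frac{5}{3} + \frac{2}{21}\right) \frac{1}{61} = \left(- \frac{11}{7}\right) \frac{1}{61} = - \frac{11}{427} \approx -0.025761$)
$L{\left(W \right)} = \frac{W + \frac{1}{3 W}}{- \frac{11}{427} + W}$ ($L{\left(W \right)} = \frac{W + \frac{1}{W + 2 W}}{W - \frac{11}{427}} = \frac{W + \frac{1}{3 W}}{- \frac{11}{427} + W}$)
$L{\left(61 \right)} - 1227 = \frac{427 \left(1 + 3 \cdot 61^{2}\right)}{3 \cdot 61 \left(-11 + 427 \cdot 61\right)} - 1227 = \frac{427}{3} \cdot \frac{1}{61} \frac{1}{-11 + 26047} \left(1 + 3 \cdot 3721\right) - 1227 = \frac{427}{3} \cdot \frac{1}{61} \cdot \frac{1}{26036} \left(1 + 11163\right) - 1227 = \frac{427}{3} \cdot \frac{1}{61} \cdot \frac{1}{26036} \cdot 11164 - 1227 = \frac{19537}{19527} - 1227 = - \frac{23940092}{19527}$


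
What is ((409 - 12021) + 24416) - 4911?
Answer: 7893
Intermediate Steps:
((409 - 12021) + 24416) - 4911 = (-11612 + 24416) - 4911 = 12804 - 4911 = 7893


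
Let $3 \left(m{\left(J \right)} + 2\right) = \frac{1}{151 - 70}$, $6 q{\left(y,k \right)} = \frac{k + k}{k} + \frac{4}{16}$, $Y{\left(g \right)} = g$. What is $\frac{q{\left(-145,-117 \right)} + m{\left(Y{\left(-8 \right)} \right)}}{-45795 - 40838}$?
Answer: $\frac{3151}{168414552} \approx 1.871 \cdot 10^{-5}$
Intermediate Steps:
$q{\left(y,k \right)} = \frac{3}{8}$ ($q{\left(y,k \right)} = \frac{\frac{k + k}{k} + \frac{4}{16}}{6} = \frac{\frac{2 k}{k} + 4 \cdot \frac{1}{16}}{6} = \frac{2 + \frac{1}{4}}{6} = \frac{1}{6} \cdot \frac{9}{4} = \frac{3}{8}$)
$m{\left(J \right)} = - \frac{485}{243}$ ($m{\left(J \right)} = -2 + \frac{1}{3 \left(151 - 70\right)} = -2 + \frac{1}{3 \cdot 81} = -2 + \frac{1}{3} \cdot \frac{1}{81} = -2 + \frac{1}{243} = - \frac{485}{243}$)
$\frac{q{\left(-145,-117 \right)} + m{\left(Y{\left(-8 \right)} \right)}}{-45795 - 40838} = \frac{\frac{3}{8} - \frac{485}{243}}{-45795 - 40838} = - \frac{3151}{1944 \left(-86633\right)} = \left(- \frac{3151}{1944}\right) \left(- \frac{1}{86633}\right) = \frac{3151}{168414552}$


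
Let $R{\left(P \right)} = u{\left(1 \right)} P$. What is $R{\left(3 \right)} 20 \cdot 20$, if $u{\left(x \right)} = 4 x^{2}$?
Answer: $4800$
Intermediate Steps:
$R{\left(P \right)} = 4 P$ ($R{\left(P \right)} = 4 \cdot 1^{2} P = 4 \cdot 1 P = 4 P$)
$R{\left(3 \right)} 20 \cdot 20 = 4 \cdot 3 \cdot 20 \cdot 20 = 12 \cdot 20 \cdot 20 = 240 \cdot 20 = 4800$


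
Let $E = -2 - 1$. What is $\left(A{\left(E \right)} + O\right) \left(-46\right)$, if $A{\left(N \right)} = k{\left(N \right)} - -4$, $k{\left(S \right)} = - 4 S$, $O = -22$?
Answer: $276$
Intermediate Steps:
$E = -3$ ($E = -2 - 1 = -3$)
$A{\left(N \right)} = 4 - 4 N$ ($A{\left(N \right)} = - 4 N - -4 = - 4 N + 4 = 4 - 4 N$)
$\left(A{\left(E \right)} + O\right) \left(-46\right) = \left(\left(4 - -12\right) - 22\right) \left(-46\right) = \left(\left(4 + 12\right) - 22\right) \left(-46\right) = \left(16 - 22\right) \left(-46\right) = \left(-6\right) \left(-46\right) = 276$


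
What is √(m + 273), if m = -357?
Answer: 2*I*√21 ≈ 9.1651*I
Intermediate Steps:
√(m + 273) = √(-357 + 273) = √(-84) = 2*I*√21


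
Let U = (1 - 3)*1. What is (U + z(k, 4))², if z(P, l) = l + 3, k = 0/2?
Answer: 25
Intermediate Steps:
U = -2 (U = -2*1 = -2)
k = 0 (k = 0*(½) = 0)
z(P, l) = 3 + l
(U + z(k, 4))² = (-2 + (3 + 4))² = (-2 + 7)² = 5² = 25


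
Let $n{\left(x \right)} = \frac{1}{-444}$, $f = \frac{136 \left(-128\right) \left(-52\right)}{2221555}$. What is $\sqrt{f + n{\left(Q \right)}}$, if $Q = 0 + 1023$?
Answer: $\frac{\sqrt{98561670723689145}}{493185210} \approx 0.63657$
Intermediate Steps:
$f = \frac{905216}{2221555}$ ($f = \left(-17408\right) \left(-52\right) \frac{1}{2221555} = 905216 \cdot \frac{1}{2221555} = \frac{905216}{2221555} \approx 0.40747$)
$Q = 1023$
$n{\left(x \right)} = - \frac{1}{444}$
$\sqrt{f + n{\left(Q \right)}} = \sqrt{\frac{905216}{2221555} - \frac{1}{444}} = \sqrt{\frac{399694349}{986370420}} = \frac{\sqrt{98561670723689145}}{493185210}$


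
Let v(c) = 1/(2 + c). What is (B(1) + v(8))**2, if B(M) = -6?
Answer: 3481/100 ≈ 34.810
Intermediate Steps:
(B(1) + v(8))**2 = (-6 + 1/(2 + 8))**2 = (-6 + 1/10)**2 = (-59/10)**2 = 3481/100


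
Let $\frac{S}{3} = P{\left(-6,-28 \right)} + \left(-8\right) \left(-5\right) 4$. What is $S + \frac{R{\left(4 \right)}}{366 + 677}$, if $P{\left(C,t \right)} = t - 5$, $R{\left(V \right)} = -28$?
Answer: $\frac{56765}{149} \approx 380.97$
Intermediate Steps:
$P{\left(C,t \right)} = -5 + t$ ($P{\left(C,t \right)} = t - 5 = -5 + t$)
$S = 381$ ($S = 3 \left(\left(-5 - 28\right) + \left(-8\right) \left(-5\right) 4\right) = 3 \left(-33 + 40 \cdot 4\right) = 3 \left(-33 + 160\right) = 3 \cdot 127 = 381$)
$S + \frac{R{\left(4 \right)}}{366 + 677} = 381 - \frac{28}{366 + 677} = 381 - \frac{28}{1043} = 381 - \frac{4}{149} = \frac{56765}{149}$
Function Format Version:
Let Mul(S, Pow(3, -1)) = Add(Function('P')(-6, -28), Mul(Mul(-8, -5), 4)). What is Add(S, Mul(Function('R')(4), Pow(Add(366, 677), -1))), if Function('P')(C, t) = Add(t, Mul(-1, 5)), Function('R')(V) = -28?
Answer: Rational(56765, 149) ≈ 380.97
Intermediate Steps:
Function('P')(C, t) = Add(-5, t) (Function('P')(C, t) = Add(t, -5) = Add(-5, t))
S = 381 (S = Mul(3, Add(Add(-5, -28), Mul(Mul(-8, -5), 4))) = Mul(3, Add(-33, Mul(40, 4))) = Mul(3, Add(-33, 160)) = Mul(3, 127) = 381)
Add(S, Mul(Function('R')(4), Pow(Add(366, 677), -1))) = Add(381, Mul(-28, Pow(Add(366, 677), -1))) = Add(381, Mul(-28, Pow(1043, -1))) = Add(381, Mul(-28, Rational(1, 1043))) = Add(381, Rational(-4, 149)) = Rational(56765, 149)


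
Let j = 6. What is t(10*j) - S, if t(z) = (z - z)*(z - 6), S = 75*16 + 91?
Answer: -1291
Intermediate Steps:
S = 1291 (S = 1200 + 91 = 1291)
t(z) = 0 (t(z) = 0*(-6 + z) = 0)
t(10*j) - S = 0 - 1*1291 = 0 - 1291 = -1291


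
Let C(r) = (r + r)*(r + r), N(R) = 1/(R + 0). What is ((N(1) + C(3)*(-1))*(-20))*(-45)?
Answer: -31500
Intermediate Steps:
N(R) = 1/R
C(r) = 4*r**2 (C(r) = (2*r)*(2*r) = 4*r**2)
((N(1) + C(3)*(-1))*(-20))*(-45) = ((1/1 + (4*3**2)*(-1))*(-20))*(-45) = ((1 + (4*9)*(-1))*(-20))*(-45) = ((1 + 36*(-1))*(-20))*(-45) = ((1 - 36)*(-20))*(-45) = -35*(-20)*(-45) = 700*(-45) = -31500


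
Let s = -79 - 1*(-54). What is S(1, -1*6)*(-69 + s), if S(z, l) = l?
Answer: 564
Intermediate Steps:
s = -25 (s = -79 + 54 = -25)
S(1, -1*6)*(-69 + s) = (-1*6)*(-69 - 25) = -6*(-94) = 564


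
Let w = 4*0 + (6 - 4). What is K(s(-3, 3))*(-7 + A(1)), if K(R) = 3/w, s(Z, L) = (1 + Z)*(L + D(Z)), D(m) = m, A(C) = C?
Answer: -9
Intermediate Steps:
w = 2 (w = 0 + 2 = 2)
s(Z, L) = (1 + Z)*(L + Z)
K(R) = 3/2
K(s(-3, 3))*(-7 + A(1)) = 3*(-7 + 1)/2 = (3/2)*(-6) = -9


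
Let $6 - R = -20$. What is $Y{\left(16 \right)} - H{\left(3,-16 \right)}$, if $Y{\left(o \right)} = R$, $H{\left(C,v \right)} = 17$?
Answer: $9$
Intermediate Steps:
$R = 26$ ($R = 6 - -20 = 6 + 20 = 26$)
$Y{\left(o \right)} = 26$
$Y{\left(16 \right)} - H{\left(3,-16 \right)} = 26 - 17 = 9$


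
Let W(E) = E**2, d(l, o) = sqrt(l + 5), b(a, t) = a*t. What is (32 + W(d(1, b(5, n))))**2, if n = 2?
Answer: 1444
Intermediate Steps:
d(l, o) = sqrt(5 + l)
(32 + W(d(1, b(5, n))))**2 = (32 + (sqrt(5 + 1))**2)**2 = (32 + (sqrt(6))**2)**2 = (32 + 6)**2 = 38**2 = 1444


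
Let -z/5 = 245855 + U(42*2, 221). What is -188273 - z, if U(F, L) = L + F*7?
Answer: 1045047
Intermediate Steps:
U(F, L) = L + 7*F
z = -1233320 (z = -5*(245855 + (221 + 7*(42*2))) = -5*(245855 + (221 + 7*84)) = -5*(245855 + (221 + 588)) = -5*(245855 + 809) = -5*246664 = -1233320)
-188273 - z = -188273 - 1*(-1233320) = -188273 + 1233320 = 1045047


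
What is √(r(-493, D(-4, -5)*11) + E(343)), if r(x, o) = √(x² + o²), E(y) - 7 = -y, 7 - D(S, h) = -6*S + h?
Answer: √(-336 + √260473) ≈ 13.205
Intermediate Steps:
D(S, h) = 7 - h + 6*S (D(S, h) = 7 - (-6*S + h) = 7 - (h - 6*S) = 7 + (-h + 6*S) = 7 - h + 6*S)
E(y) = 7 - y
r(x, o) = √(o² + x²)
√(r(-493, D(-4, -5)*11) + E(343)) = √(√(((7 - 1*(-5) + 6*(-4))*11)² + (-493)²) + (7 - 1*343)) = √(√(((7 + 5 - 24)*11)² + 243049) + (7 - 343)) = √(√((-12*11)² + 243049) - 336) = √(√((-132)² + 243049) - 336) = √(√(17424 + 243049) - 336) = √(√260473 - 336) = √(-336 + √260473)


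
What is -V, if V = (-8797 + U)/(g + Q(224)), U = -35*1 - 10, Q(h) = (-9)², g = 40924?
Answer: 8842/41005 ≈ 0.21563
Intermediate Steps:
Q(h) = 81
U = -45 (U = -35 - 10 = -45)
V = -8842/41005 (V = (-8797 - 45)/(40924 + 81) = -8842/41005 ≈ -0.21563)
-V = -1*(-8842/41005) = 8842/41005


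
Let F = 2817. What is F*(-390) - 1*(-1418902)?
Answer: 320272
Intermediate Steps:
F*(-390) - 1*(-1418902) = 2817*(-390) - 1*(-1418902) = -1098630 + 1418902 = 320272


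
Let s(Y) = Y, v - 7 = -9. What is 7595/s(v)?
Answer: -7595/2 ≈ -3797.5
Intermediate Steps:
v = -2 (v = 7 - 9 = -2)
7595/s(v) = 7595/(-2) = 7595*(-1/2) = -7595/2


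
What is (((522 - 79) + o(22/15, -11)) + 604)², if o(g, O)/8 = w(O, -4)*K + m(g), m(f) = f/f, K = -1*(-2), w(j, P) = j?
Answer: 772641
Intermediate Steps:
K = 2
m(f) = 1
o(g, O) = 8 + 16*O (o(g, O) = 8*(O*2 + 1) = 8*(2*O + 1) = 8*(1 + 2*O) = 8 + 16*O)
(((522 - 79) + o(22/15, -11)) + 604)² = (((522 - 79) + (8 + 16*(-11))) + 604)² = ((443 + (8 - 176)) + 604)² = ((443 - 168) + 604)² = (275 + 604)² = 879² = 772641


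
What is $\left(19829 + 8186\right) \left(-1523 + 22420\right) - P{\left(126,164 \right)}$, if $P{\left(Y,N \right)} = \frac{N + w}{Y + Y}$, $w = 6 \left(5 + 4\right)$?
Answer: $\frac{73764111221}{126} \approx 5.8543 \cdot 10^{8}$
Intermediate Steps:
$w = 54$ ($w = 6 \cdot 9 = 54$)
$P{\left(Y,N \right)} = \frac{54 + N}{2 Y}$ ($P{\left(Y,N \right)} = \frac{N + 54}{Y + Y} = \frac{54 + N}{2 Y}$)
$\left(19829 + 8186\right) \left(-1523 + 22420\right) - P{\left(126,164 \right)} = \left(19829 + 8186\right) \left(-1523 + 22420\right) - \frac{54 + 164}{2 \cdot 126} = 28015 \cdot 20897 - \frac{1}{2} \cdot \frac{1}{126} \cdot 218 = 585429455 - \frac{109}{126} = \frac{73764111221}{126}$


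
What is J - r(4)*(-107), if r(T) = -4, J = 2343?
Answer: 1915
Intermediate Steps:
J - r(4)*(-107) = 2343 - (-4)*(-107) = 2343 - 1*428 = 2343 - 428 = 1915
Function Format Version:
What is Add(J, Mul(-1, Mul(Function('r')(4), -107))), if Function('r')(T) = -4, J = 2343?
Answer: 1915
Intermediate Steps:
Add(J, Mul(-1, Mul(Function('r')(4), -107))) = Add(2343, Mul(-1, Mul(-4, -107))) = Add(2343, Mul(-1, 428)) = Add(2343, -428) = 1915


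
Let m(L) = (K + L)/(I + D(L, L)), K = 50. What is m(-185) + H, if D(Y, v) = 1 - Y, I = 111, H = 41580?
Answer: 457375/11 ≈ 41580.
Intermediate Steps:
m(L) = (50 + L)/(112 - L) (m(L) = (50 + L)/(111 + (1 - L)) = (50 + L)/(112 - L))
m(-185) + H = (-50 - 1*(-185))/(-112 - 185) + 41580 = (-50 + 185)/(-297) + 41580 = -1/297*135 + 41580 = -5/11 + 41580 = 457375/11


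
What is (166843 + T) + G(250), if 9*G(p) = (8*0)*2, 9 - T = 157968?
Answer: 8884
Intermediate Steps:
T = -157959 (T = 9 - 1*157968 = 9 - 157968 = -157959)
G(p) = 0 (G(p) = ((8*0)*2)/9 = (0*2)/9 = (⅑)*0 = 0)
(166843 + T) + G(250) = (166843 - 157959) + 0 = 8884 + 0 = 8884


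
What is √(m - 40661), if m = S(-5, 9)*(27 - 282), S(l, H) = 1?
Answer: 2*I*√10229 ≈ 202.28*I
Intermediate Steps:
m = -255 (m = 1*(27 - 282) = 1*(-255) = -255)
√(m - 40661) = √(-255 - 40661) = √(-40916) = 2*I*√10229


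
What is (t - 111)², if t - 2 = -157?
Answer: 70756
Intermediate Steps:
t = -155 (t = 2 - 157 = -155)
(t - 111)² = (-155 - 111)² = (-266)² = 70756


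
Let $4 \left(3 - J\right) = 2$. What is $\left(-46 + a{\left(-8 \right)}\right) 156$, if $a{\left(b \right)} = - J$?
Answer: $-7566$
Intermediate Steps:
$J = \frac{5}{2}$ ($J = 3 - \frac{1}{2} = \frac{5}{2} \approx 2.5$)
$a{\left(b \right)} = - \frac{5}{2}$ ($a{\left(b \right)} = \left(-1\right) \frac{5}{2} = - \frac{5}{2}$)
$\left(-46 + a{\left(-8 \right)}\right) 156 = \left(-46 - \frac{5}{2}\right) 156 = \left(- \frac{97}{2}\right) 156 = -7566$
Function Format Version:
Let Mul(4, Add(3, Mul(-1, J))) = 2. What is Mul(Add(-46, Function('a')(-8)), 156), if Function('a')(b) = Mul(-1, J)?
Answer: -7566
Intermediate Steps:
J = Rational(5, 2) (J = Add(3, Mul(Rational(-1, 4), 2)) = Add(3, Rational(-1, 2)) = Rational(5, 2) ≈ 2.5000)
Function('a')(b) = Rational(-5, 2) (Function('a')(b) = Mul(-1, Rational(5, 2)) = Rational(-5, 2))
Mul(Add(-46, Function('a')(-8)), 156) = Mul(Add(-46, Rational(-5, 2)), 156) = Mul(Rational(-97, 2), 156) = -7566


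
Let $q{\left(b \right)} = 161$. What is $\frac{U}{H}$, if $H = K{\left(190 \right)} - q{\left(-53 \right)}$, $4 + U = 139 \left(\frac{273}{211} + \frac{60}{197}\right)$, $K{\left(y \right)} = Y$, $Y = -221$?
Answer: $- \frac{9069031}{15878594} \approx -0.57115$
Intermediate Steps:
$K{\left(y \right)} = -221$
$U = \frac{9069031}{41567}$ ($U = -4 + 139 \left(\frac{273}{211} + \frac{60}{197}\right) = -4 + 139 \cdot \frac{66441}{41567} = -4 + \frac{9235299}{41567} = \frac{9069031}{41567} \approx 218.18$)
$H = -382$ ($H = -221 - 161 = -382$)
$\frac{U}{H} = \frac{9069031}{41567 \left(-382\right)} = \frac{9069031}{41567} \left(- \frac{1}{382}\right) = - \frac{9069031}{15878594}$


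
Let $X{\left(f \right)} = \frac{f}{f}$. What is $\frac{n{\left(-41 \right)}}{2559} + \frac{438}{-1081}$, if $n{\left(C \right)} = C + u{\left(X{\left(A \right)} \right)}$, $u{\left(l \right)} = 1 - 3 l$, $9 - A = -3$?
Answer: $- \frac{1167325}{2766279} \approx -0.42198$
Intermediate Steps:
$A = 12$ ($A = 9 - -3 = 9 + 3 = 12$)
$X{\left(f \right)} = 1$
$n{\left(C \right)} = -2 + C$ ($n{\left(C \right)} = C + \left(1 - 3\right) = C - 2 = -2 + C$)
$\frac{n{\left(-41 \right)}}{2559} + \frac{438}{-1081} = \frac{-2 - 41}{2559} + \frac{438}{-1081} = \left(-43\right) \frac{1}{2559} + 438 \left(- \frac{1}{1081}\right) = - \frac{43}{2559} - \frac{438}{1081} = - \frac{1167325}{2766279}$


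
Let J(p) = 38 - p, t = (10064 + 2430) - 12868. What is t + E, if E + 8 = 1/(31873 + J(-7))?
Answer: -12192675/31918 ≈ -382.00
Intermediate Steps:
t = -374 (t = 12494 - 12868 = -374)
E = -255343/31918 (E = -8 + 1/(31873 + (38 - 1*(-7))) = -8 + 1/(31873 + (38 + 7)) = -8 + 1/(31873 + 45) = -8 + 1/31918 = -255343/31918 ≈ -8.0000)
t + E = -374 - 255343/31918 = -12192675/31918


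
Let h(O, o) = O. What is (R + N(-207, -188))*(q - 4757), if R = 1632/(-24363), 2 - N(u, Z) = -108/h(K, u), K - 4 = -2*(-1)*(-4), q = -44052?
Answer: 9935999321/8121 ≈ 1.2235e+6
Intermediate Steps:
K = -4 (K = 4 - 2*(-1)*(-4) = 4 + 2*(-4) = 4 - 8 = -4)
N(u, Z) = -25 (N(u, Z) = 2 - (-108)/(-4) = 2 - (-108)*(-1)/4 = 2 - 1*27 = 2 - 27 = -25)
R = -544/8121 (R = 1632*(-1/24363) = -544/8121 ≈ -0.066987)
(R + N(-207, -188))*(q - 4757) = (-544/8121 - 25)*(-44052 - 4757) = -203569/8121*(-48809) = 9935999321/8121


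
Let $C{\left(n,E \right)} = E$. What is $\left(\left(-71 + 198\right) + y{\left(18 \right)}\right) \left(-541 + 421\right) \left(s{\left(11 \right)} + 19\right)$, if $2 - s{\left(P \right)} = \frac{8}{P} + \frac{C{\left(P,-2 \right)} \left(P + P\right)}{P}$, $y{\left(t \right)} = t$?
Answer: $- \frac{4645800}{11} \approx -4.2235 \cdot 10^{5}$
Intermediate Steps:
$s{\left(P \right)} = 6 - \frac{8}{P}$ ($s{\left(P \right)} = 2 - \left(\frac{8}{P} + \frac{\left(-2\right) \left(P + P\right)}{P}\right) = 2 - \left(\frac{8}{P} + \frac{\left(-2\right) 2 P}{P}\right) = 2 - \left(\frac{8}{P} + \frac{\left(-4\right) P}{P}\right) = 2 - \left(\frac{8}{P} - 4\right) = 2 - \left(-4 + \frac{8}{P}\right) = 2 + \left(4 - \frac{8}{P}\right) = 6 - \frac{8}{P}$)
$\left(\left(-71 + 198\right) + y{\left(18 \right)}\right) \left(-541 + 421\right) \left(s{\left(11 \right)} + 19\right) = \left(\left(-71 + 198\right) + 18\right) \left(-541 + 421\right) \left(\left(6 - \frac{8}{11}\right) + 19\right) = \left(127 + 18\right) \left(-120\right) \left(\left(6 - \frac{8}{11}\right) + 19\right) = 145 \left(-120\right) \left(\left(6 - \frac{8}{11}\right) + 19\right) = - 17400 \left(\frac{58}{11} + 19\right) = \left(-17400\right) \frac{267}{11} = - \frac{4645800}{11}$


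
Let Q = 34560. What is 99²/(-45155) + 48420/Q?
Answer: 933173/788160 ≈ 1.1840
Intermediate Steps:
99²/(-45155) + 48420/Q = 99²/(-45155) + 48420/34560 = 9801*(-1/45155) + 48420*(1/34560) = -891/4105 + 269/192 = 933173/788160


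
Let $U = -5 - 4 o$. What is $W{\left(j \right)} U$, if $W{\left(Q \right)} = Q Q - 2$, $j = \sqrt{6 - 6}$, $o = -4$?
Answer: $-22$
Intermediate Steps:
$j = 0$ ($j = \sqrt{0} = 0$)
$W{\left(Q \right)} = -2 + Q^{2}$ ($W{\left(Q \right)} = Q^{2} - 2 = -2 + Q^{2}$)
$U = 11$ ($U = -5 - -16 = -5 + 16 = 11$)
$W{\left(j \right)} U = \left(-2 + 0^{2}\right) 11 = \left(-2 + 0\right) 11 = \left(-2\right) 11 = -22$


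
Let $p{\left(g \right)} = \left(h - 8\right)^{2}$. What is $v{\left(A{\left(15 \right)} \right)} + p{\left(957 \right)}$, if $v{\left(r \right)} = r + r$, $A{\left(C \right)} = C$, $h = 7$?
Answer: $31$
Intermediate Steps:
$v{\left(r \right)} = 2 r$
$p{\left(g \right)} = 1$ ($p{\left(g \right)} = \left(7 - 8\right)^{2} = \left(-1\right)^{2} = 1$)
$v{\left(A{\left(15 \right)} \right)} + p{\left(957 \right)} = 2 \cdot 15 + 1 = 30 + 1 = 31$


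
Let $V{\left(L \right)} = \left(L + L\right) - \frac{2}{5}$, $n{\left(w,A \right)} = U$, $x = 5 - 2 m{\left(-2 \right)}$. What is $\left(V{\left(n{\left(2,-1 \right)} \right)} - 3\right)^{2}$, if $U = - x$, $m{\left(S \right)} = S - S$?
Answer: $\frac{4489}{25} \approx 179.56$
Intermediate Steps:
$m{\left(S \right)} = 0$
$x = 5$ ($x = 5 - 0 = 5 + 0 = 5$)
$U = -5$ ($U = \left(-1\right) 5 = -5$)
$n{\left(w,A \right)} = -5$
$V{\left(L \right)} = - \frac{2}{5} + 2 L$ ($V{\left(L \right)} = 2 L - \frac{2}{5} = - \frac{2}{5} + 2 L$)
$\left(V{\left(n{\left(2,-1 \right)} \right)} - 3\right)^{2} = \left(\left(- \frac{2}{5} + 2 \left(-5\right)\right) - 3\right)^{2} = \left(\left(- \frac{2}{5} - 10\right) - 3\right)^{2} = \left(- \frac{52}{5} - 3\right)^{2} = \left(- \frac{67}{5}\right)^{2} = \frac{4489}{25}$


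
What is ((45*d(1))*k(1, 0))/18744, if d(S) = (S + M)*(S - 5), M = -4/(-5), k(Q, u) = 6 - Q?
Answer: -135/1562 ≈ -0.086428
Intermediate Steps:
M = 4/5 (M = -4*(-1/5) = 4/5 ≈ 0.80000)
d(S) = (-5 + S)*(4/5 + S) (d(S) = (S + 4/5)*(S - 5) = (4/5 + S)*(-5 + S) = (-5 + S)*(4/5 + S))
((45*d(1))*k(1, 0))/18744 = ((45*(-4 + 1**2 - 21/5*1))*(6 - 1*1))/18744 = ((45*(-4 + 1 - 21/5))*(6 - 1))*(1/18744) = ((45*(-36/5))*5)*(1/18744) = -324*5*(1/18744) = -1620*1/18744 = -135/1562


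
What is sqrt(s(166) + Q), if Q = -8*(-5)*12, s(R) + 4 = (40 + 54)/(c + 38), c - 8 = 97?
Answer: sqrt(9747166)/143 ≈ 21.832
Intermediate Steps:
c = 105 (c = 8 + 97 = 105)
s(R) = -478/143 (s(R) = -4 + (40 + 54)/(105 + 38) = -4 + 94/143 = -478/143)
Q = 480 (Q = 40*12 = 480)
sqrt(s(166) + Q) = sqrt(-478/143 + 480) = sqrt(68162/143) = sqrt(9747166)/143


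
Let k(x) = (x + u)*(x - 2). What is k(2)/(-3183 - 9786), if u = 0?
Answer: 0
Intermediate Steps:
k(x) = x*(-2 + x) (k(x) = (x + 0)*(x - 2) = x*(-2 + x))
k(2)/(-3183 - 9786) = (2*(-2 + 2))/(-3183 - 9786) = (2*0)/(-12969) = 0*(-1/12969) = 0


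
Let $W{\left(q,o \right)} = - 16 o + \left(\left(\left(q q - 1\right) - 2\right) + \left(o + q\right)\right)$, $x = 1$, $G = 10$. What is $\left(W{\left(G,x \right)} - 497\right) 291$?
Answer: $-117855$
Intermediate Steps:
$W{\left(q,o \right)} = -3 + q + q^{2} - 15 o$ ($W{\left(q,o \right)} = - 16 o + \left(\left(\left(q^{2} - 1\right) - 2\right) + \left(o + q\right)\right) = - 16 o + \left(\left(\left(-1 + q^{2}\right) - 2\right) + \left(o + q\right)\right) = - 16 o + \left(\left(-3 + q^{2}\right) + \left(o + q\right)\right) = - 16 o + \left(-3 + o + q + q^{2}\right) = -3 + q + q^{2} - 15 o$)
$\left(W{\left(G,x \right)} - 497\right) 291 = \left(\left(-3 + 10 + 10^{2} - 15\right) - 497\right) 291 = \left(\left(-3 + 10 + 100 - 15\right) - 497\right) 291 = \left(92 - 497\right) 291 = \left(-405\right) 291 = -117855$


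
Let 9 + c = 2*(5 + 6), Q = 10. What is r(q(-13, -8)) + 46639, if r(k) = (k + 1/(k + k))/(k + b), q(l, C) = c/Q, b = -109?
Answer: 217664140/4667 ≈ 46639.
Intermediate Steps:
c = 13 (c = -9 + 2*(5 + 6) = -9 + 2*11 = -9 + 22 = 13)
q(l, C) = 13/10
r(k) = (k + 1/(2*k))/(-109 + k) (r(k) = (k + 1/(k + k))/(k - 109) = (k + 1/(2*k))/(-109 + k))
r(q(-13, -8)) + 46639 = (½ + (13/10)²)/((13/10)*(-109 + 13/10)) + 46639 = 10*(½ + 169/100)/(13*(-1077/10)) + 46639 = (10/13)*(-10/1077)*(219/100) + 46639 = -73/4667 + 46639 = 217664140/4667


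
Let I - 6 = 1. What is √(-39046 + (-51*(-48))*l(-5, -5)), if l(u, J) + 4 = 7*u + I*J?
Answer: I*√220198 ≈ 469.25*I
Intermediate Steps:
I = 7 (I = 6 + 1 = 7)
l(u, J) = -4 + 7*J + 7*u (l(u, J) = -4 + (7*u + 7*J) = -4 + (7*J + 7*u) = -4 + 7*J + 7*u)
√(-39046 + (-51*(-48))*l(-5, -5)) = √(-39046 + (-51*(-48))*(-4 + 7*(-5) + 7*(-5))) = √(-39046 + 2448*(-4 - 35 - 35)) = √(-39046 + 2448*(-74)) = √(-39046 - 181152) = √(-220198) = I*√220198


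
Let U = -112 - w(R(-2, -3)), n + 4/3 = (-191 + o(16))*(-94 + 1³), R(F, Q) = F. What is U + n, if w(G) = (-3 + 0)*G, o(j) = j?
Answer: 48467/3 ≈ 16156.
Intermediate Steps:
w(G) = -3*G
n = 48821/3 (n = -4/3 + (-191 + 16)*(-94 + 1³) = -4/3 - 175*(-94 + 1) = -4/3 - 175*(-93) = -4/3 + 16275 = 48821/3 ≈ 16274.)
U = -118 (U = -112 - (-3)*(-2) = -112 - 1*6 = -112 - 6 = -118)
U + n = -118 + 48821/3 = 48467/3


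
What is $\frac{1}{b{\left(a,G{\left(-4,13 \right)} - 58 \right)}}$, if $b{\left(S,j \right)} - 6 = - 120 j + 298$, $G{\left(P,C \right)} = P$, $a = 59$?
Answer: $\frac{1}{7744} \approx 0.00012913$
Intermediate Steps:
$b{\left(S,j \right)} = 304 - 120 j$ ($b{\left(S,j \right)} = 6 - \left(-298 + 120 j\right) = 304 - 120 j$)
$\frac{1}{b{\left(a,G{\left(-4,13 \right)} - 58 \right)}} = \frac{1}{304 - 120 \left(-4 - 58\right)} = \frac{1}{304 - -7440} = \frac{1}{304 + 7440} = \frac{1}{7744}$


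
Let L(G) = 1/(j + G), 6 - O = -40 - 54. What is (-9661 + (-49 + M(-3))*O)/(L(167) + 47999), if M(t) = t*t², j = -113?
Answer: -932094/2591947 ≈ -0.35961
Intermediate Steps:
O = 100 (O = 6 - (-40 - 54) = 6 - 1*(-94) = 6 + 94 = 100)
M(t) = t³
L(G) = 1/(-113 + G)
(-9661 + (-49 + M(-3))*O)/(L(167) + 47999) = (-9661 + (-49 + (-3)³)*100)/(1/(-113 + 167) + 47999) = (-9661 + (-49 - 27)*100)/(1/54 + 47999) = (-9661 - 76*100)/(1/54 + 47999) = (-9661 - 7600)/(2591947/54) = -17261*54/2591947 = -932094/2591947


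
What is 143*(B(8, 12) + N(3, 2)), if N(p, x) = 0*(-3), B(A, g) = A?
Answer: 1144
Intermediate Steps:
N(p, x) = 0
143*(B(8, 12) + N(3, 2)) = 143*(8 + 0) = 143*8 = 1144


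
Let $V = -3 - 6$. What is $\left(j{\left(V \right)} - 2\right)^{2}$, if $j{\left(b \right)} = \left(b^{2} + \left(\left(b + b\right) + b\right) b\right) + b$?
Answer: $97969$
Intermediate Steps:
$V = -9$ ($V = -3 - 6 = -9$)
$j{\left(b \right)} = b + 4 b^{2}$ ($j{\left(b \right)} = \left(b^{2} + \left(2 b + b\right) b\right) + b = \left(b^{2} + 3 b b\right) + b = \left(b^{2} + 3 b^{2}\right) + b = 4 b^{2} + b = b + 4 b^{2}$)
$\left(j{\left(V \right)} - 2\right)^{2} = \left(- 9 \left(1 + 4 \left(-9\right)\right) - 2\right)^{2} = \left(- 9 \left(1 - 36\right) - 2\right)^{2} = \left(\left(-9\right) \left(-35\right) - 2\right)^{2} = \left(315 - 2\right)^{2} = 313^{2} = 97969$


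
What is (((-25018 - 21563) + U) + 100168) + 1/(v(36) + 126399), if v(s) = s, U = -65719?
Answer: -1533909419/126435 ≈ -12132.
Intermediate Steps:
(((-25018 - 21563) + U) + 100168) + 1/(v(36) + 126399) = (((-25018 - 21563) - 65719) + 100168) + 1/(36 + 126399) = ((-46581 - 65719) + 100168) + 1/126435 = (-112300 + 100168) + 1/126435 = -12132 + 1/126435 = -1533909419/126435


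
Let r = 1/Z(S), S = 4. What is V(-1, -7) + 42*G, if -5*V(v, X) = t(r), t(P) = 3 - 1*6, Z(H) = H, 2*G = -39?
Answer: -4092/5 ≈ -818.40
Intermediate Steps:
G = -39/2 (G = (½)*(-39) = -39/2 ≈ -19.500)
r = ¼ (r = 1/4 = ¼ ≈ 0.25000)
t(P) = -3 (t(P) = 3 - 6 = -3)
V(v, X) = ⅗ (V(v, X) = -⅕*(-3) = ⅗)
V(-1, -7) + 42*G = ⅗ + 42*(-39/2) = ⅗ - 819 = -4092/5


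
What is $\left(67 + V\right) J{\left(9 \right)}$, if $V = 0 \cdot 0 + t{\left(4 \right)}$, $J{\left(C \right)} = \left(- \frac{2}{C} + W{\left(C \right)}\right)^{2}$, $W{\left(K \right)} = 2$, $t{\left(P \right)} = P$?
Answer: $\frac{18176}{81} \approx 224.4$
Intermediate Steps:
$J{\left(C \right)} = \left(2 - \frac{2}{C}\right)^{2}$ ($J{\left(C \right)} = \left(- \frac{2}{C} + 2\right)^{2} = \left(2 - \frac{2}{C}\right)^{2}$)
$V = 4$ ($V = 0 \cdot 0 + 4 = 0 + 4 = 4$)
$\left(67 + V\right) J{\left(9 \right)} = \left(67 + 4\right) \frac{4 \left(-1 + 9\right)^{2}}{81} = 71 \cdot 4 \cdot \frac{1}{81} \cdot 8^{2} = 71 \cdot 4 \cdot \frac{1}{81} \cdot 64 = 71 \cdot \frac{256}{81} = \frac{18176}{81}$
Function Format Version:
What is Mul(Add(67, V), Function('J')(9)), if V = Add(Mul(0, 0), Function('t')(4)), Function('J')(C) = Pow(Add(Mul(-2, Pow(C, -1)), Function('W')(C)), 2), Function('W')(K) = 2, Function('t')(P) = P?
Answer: Rational(18176, 81) ≈ 224.40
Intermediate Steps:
Function('J')(C) = Pow(Add(2, Mul(-2, Pow(C, -1))), 2) (Function('J')(C) = Pow(Add(Mul(-2, Pow(C, -1)), 2), 2) = Pow(Add(2, Mul(-2, Pow(C, -1))), 2))
V = 4 (V = Add(Mul(0, 0), 4) = Add(0, 4) = 4)
Mul(Add(67, V), Function('J')(9)) = Mul(Add(67, 4), Mul(4, Pow(9, -2), Pow(Add(-1, 9), 2))) = Mul(71, Mul(4, Rational(1, 81), Pow(8, 2))) = Mul(71, Mul(4, Rational(1, 81), 64)) = Mul(71, Rational(256, 81)) = Rational(18176, 81)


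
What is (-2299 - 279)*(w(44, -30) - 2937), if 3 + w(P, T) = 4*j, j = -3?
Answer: 7610256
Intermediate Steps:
w(P, T) = -15 (w(P, T) = -3 + 4*(-3) = -3 - 12 = -15)
(-2299 - 279)*(w(44, -30) - 2937) = (-2299 - 279)*(-15 - 2937) = -2578*(-2952) = 7610256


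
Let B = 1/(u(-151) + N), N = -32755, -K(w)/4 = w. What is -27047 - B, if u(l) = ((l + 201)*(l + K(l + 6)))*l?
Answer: -88489805134/3271705 ≈ -27047.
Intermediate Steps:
K(w) = -4*w
u(l) = l*(-24 - 3*l)*(201 + l) (u(l) = ((l + 201)*(l - 4*(l + 6)))*l = ((201 + l)*(l - 4*(6 + l)))*l = ((201 + l)*(l + (-24 - 4*l)))*l = ((201 + l)*(-24 - 3*l))*l = ((-24 - 3*l)*(201 + l))*l = l*(-24 - 3*l)*(201 + l))
B = -1/3271705 (B = 1/(3*(-151)*(-1608 - 1*(-151)² - 209*(-151)) - 32755) = 1/(3*(-151)*(-1608 - 1*22801 + 31559) - 32755) = 1/(3*(-151)*(-1608 - 22801 + 31559) - 32755) = 1/(3*(-151)*7150 - 32755) = 1/(-3238950 - 32755) = 1/(-3271705) = -1/3271705 ≈ -3.0565e-7)
-27047 - B = -27047 - 1*(-1/3271705) = -27047 + 1/3271705 = -88489805134/3271705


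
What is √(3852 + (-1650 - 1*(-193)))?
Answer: √2395 ≈ 48.939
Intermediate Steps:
√(3852 + (-1650 - 1*(-193))) = √(3852 + (-1650 + 193)) = √(3852 - 1457) = √2395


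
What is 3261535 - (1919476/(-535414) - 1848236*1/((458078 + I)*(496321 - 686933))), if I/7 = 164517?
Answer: 66975602563753172531890/20534971706683687 ≈ 3.2615e+6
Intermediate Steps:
I = 1151619 (I = 7*164517 = 1151619)
3261535 - (1919476/(-535414) - 1848236*1/((458078 + I)*(496321 - 686933))) = 3261535 - (1919476/(-535414) - 1848236*1/((458078 + 1151619)*(496321 - 686933))) = 3261535 - (1919476*(-1/535414) - 1848236/(1609697*(-190612))) = 3261535 - (-959738/267707 - 1848236/(-306827564564)) = 3261535 - (-959738/267707 - 1848236*(-1/306827564564)) = 3261535 - (-959738/267707 + 462059/76706891141) = 3261535 - 1*(-73618394593452345/20534971706683687) = 3261535 + 73618394593452345/20534971706683687 = 66975602563753172531890/20534971706683687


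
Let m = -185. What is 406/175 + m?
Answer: -4567/25 ≈ -182.68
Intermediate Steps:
406/175 + m = 406/175 - 185 = 406*(1/175) - 185 = 58/25 - 185 = -4567/25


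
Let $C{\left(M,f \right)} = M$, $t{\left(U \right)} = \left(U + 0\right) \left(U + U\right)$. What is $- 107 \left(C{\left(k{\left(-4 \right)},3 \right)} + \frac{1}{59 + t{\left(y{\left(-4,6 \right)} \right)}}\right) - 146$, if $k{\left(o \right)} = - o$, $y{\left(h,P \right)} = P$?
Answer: $- \frac{75301}{131} \approx -574.82$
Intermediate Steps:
$t{\left(U \right)} = 2 U^{2}$ ($t{\left(U \right)} = U 2 U = 2 U^{2}$)
$- 107 \left(C{\left(k{\left(-4 \right)},3 \right)} + \frac{1}{59 + t{\left(y{\left(-4,6 \right)} \right)}}\right) - 146 = - 107 \left(\left(-1\right) \left(-4\right) + \frac{1}{59 + 2 \cdot 6^{2}}\right) - 146 = - 107 \left(4 + \frac{1}{59 + 2 \cdot 36}\right) - 146 = - 107 \left(4 + \frac{1}{59 + 72}\right) - 146 = - 107 \left(4 + \frac{1}{131}\right) - 146 = \left(-107\right) \frac{525}{131} - 146 = - \frac{56175}{131} - 146 = - \frac{75301}{131}$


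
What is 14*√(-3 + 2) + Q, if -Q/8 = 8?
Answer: -64 + 14*I ≈ -64.0 + 14.0*I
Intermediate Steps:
Q = -64 (Q = -8*8 = -64)
14*√(-3 + 2) + Q = 14*√(-3 + 2) - 64 = 14*√(-1) - 64 = 14*I - 64 = -64 + 14*I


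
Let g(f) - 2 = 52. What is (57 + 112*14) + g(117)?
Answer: 1679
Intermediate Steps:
g(f) = 54 (g(f) = 2 + 52 = 54)
(57 + 112*14) + g(117) = (57 + 112*14) + 54 = (57 + 1568) + 54 = 1625 + 54 = 1679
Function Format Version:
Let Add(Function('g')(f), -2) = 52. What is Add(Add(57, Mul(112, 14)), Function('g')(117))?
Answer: 1679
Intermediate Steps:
Function('g')(f) = 54 (Function('g')(f) = Add(2, 52) = 54)
Add(Add(57, Mul(112, 14)), Function('g')(117)) = Add(Add(57, Mul(112, 14)), 54) = Add(Add(57, 1568), 54) = Add(1625, 54) = 1679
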